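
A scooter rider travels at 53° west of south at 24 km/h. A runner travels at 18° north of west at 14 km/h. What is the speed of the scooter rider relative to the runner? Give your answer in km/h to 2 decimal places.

Taking east as x and north as y: scooter rider velocity = (-19.167, -14.444) km/h; runner velocity = (-13.315, 4.326) km/h.
Velocity of scooter rider relative to runner = (-19.167, -14.444) − (-13.315, 4.326) = (-5.852, -18.770) km/h.
Magnitude = |(-5.852, -18.770)| = 19.661 km/h.

19.66 km/h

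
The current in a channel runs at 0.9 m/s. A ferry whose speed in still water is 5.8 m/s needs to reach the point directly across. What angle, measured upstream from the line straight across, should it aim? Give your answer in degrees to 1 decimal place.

8.9°

To cancel the current, the upstream component of the ferry's velocity must equal the flow: 5.8 sin θ = 0.9.
sin θ = 0.9 / 5.8 = 0.1552.
θ = arcsin(0.1552) = 8.927°.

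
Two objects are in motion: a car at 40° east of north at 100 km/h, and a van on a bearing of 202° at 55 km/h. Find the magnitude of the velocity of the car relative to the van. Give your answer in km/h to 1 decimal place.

Taking east as x and north as y: car velocity = (64.279, 76.604) km/h; van velocity = (-20.603, -50.995) km/h.
Velocity of car relative to van = (64.279, 76.604) − (-20.603, -50.995) = (84.882, 127.600) km/h.
Magnitude = |(84.882, 127.600)| = 153.253 km/h.

153.3 km/h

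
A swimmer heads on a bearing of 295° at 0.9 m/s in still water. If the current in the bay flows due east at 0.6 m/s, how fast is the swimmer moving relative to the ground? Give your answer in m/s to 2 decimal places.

Taking east as x and north as y: velocity relative to the water = (-0.816, 0.380) m/s; the water relative to ground = (0.600, 0.000) m/s.
Velocity relative to ground = (-0.816, 0.380) + (0.600, 0.000) = (-0.216, 0.380) m/s.
Speed = |(-0.216, 0.380)| = 0.437 m/s.

0.44 m/s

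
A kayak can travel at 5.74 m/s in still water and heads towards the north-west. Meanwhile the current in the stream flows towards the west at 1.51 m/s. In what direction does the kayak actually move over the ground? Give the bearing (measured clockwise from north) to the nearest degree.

306°

Taking east as x and north as y: velocity relative to the water = (-4.059, 4.059) m/s; the water relative to ground = (-1.510, 0.000) m/s.
Velocity relative to ground = (-4.059, 4.059) + (-1.510, 0.000) = (-5.569, 4.059) m/s.
Bearing = atan2(-5.57, 4.06) = 306.09° clockwise from north.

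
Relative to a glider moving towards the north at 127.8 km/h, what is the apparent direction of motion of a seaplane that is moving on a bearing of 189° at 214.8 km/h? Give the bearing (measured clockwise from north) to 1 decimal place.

185.6°

Taking east as x and north as y: seaplane velocity = (-33.602, -212.155) km/h; glider velocity = (0.000, 127.800) km/h.
Velocity of seaplane relative to glider = (-33.602, -212.155) − (0.000, 127.800) = (-33.602, -339.955) km/h.
Bearing = atan2(-33.60, -339.96) = 185.64° clockwise from north.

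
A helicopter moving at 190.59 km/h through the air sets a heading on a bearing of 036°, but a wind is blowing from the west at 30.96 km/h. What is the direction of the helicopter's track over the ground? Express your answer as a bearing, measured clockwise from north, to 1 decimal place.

042.8°

Taking east as x and north as y: velocity relative to the air = (112.026, 154.191) km/h; the air relative to ground = (30.960, 0.000) km/h.
Velocity relative to ground = (112.026, 154.191) + (30.960, 0.000) = (142.986, 154.191) km/h.
Bearing = atan2(142.99, 154.19) = 42.84° clockwise from north.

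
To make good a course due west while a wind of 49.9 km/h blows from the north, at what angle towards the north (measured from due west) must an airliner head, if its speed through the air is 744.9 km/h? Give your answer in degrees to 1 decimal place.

3.8°

The wind pushes perpendicular to the desired track; the heading must have a component into the wind equal to 49.9 km/h: 744.9 sin θ = 49.9.
sin θ = 0.0670, so θ = 3.841°.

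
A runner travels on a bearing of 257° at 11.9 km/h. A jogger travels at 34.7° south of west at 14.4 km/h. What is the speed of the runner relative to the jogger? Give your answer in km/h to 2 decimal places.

5.53 km/h

Taking east as x and north as y: runner velocity = (-11.595, -2.677) km/h; jogger velocity = (-11.839, -8.198) km/h.
Velocity of runner relative to jogger = (-11.595, -2.677) − (-11.839, -8.198) = (0.244, 5.521) km/h.
Magnitude = |(0.244, 5.521)| = 5.526 km/h.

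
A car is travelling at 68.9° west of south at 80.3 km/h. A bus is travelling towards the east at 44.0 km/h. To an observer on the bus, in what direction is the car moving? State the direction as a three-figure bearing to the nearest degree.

256°

Taking east as x and north as y: car velocity = (-74.916, -28.908) km/h; bus velocity = (44.000, 0.000) km/h.
Velocity of car relative to bus = (-74.916, -28.908) − (44.000, 0.000) = (-118.916, -28.908) km/h.
Bearing = atan2(-118.92, -28.91) = 256.34° clockwise from north.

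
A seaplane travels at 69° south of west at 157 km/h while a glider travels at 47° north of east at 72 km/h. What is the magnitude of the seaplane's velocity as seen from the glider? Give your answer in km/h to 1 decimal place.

Taking east as x and north as y: seaplane velocity = (-56.264, -146.572) km/h; glider velocity = (49.104, 52.657) km/h.
Velocity of seaplane relative to glider = (-56.264, -146.572) − (49.104, 52.657) = (-105.368, -199.230) km/h.
Magnitude = |(-105.368, -199.230)| = 225.377 km/h.

225.4 km/h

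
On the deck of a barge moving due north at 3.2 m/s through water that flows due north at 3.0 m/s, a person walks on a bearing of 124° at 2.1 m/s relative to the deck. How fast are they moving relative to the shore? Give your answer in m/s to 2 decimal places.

In east/north components (m/s): person relative to barge = (1.741, -1.174); barge relative to water = (0.000, 3.200); water relative to ground = (0.000, 3.000).
Sum = (1.741, 5.026) m/s.
Speed = |(1.741, 5.026)| = 5.319 m/s.

5.32 m/s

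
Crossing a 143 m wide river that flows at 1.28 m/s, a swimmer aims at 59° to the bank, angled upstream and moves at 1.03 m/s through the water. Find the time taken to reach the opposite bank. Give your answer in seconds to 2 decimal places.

The component of the swimmer's velocity perpendicular to the bank is 1.03 × sin 59° = 0.883 m/s.
The current is parallel to the bank, so it does not affect the crossing time.
Time = 143 / 0.883 = 161.969 s.

161.97 s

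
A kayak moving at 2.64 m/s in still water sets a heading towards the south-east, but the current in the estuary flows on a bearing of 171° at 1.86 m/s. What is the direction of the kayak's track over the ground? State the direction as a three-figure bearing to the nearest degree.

Taking east as x and north as y: velocity relative to the water = (1.867, -1.867) m/s; the water relative to ground = (0.291, -1.837) m/s.
Velocity relative to ground = (1.867, -1.867) + (0.291, -1.837) = (2.158, -3.704) m/s.
Bearing = atan2(2.16, -3.70) = 149.78° clockwise from north.

150°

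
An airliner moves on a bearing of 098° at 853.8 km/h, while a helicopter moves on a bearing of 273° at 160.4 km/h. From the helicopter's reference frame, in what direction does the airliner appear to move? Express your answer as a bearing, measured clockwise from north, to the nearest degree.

Taking east as x and north as y: airliner velocity = (845.491, -118.826) km/h; helicopter velocity = (-160.180, 8.395) km/h.
Velocity of airliner relative to helicopter = (845.491, -118.826) − (-160.180, 8.395) = (1005.671, -127.221) km/h.
Bearing = atan2(1005.67, -127.22) = 97.21° clockwise from north.

097°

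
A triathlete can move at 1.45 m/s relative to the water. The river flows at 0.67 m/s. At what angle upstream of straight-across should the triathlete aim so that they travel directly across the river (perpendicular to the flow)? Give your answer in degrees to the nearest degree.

To cancel the current, the upstream component of the triathlete's velocity must equal the flow: 1.45 sin θ = 0.67.
sin θ = 0.67 / 1.45 = 0.4621.
θ = arcsin(0.4621) = 27.521°.

28°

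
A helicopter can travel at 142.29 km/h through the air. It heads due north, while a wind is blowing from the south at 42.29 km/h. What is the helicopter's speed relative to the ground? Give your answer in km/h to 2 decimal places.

Taking east as x and north as y: velocity relative to the air = (0.000, 142.290) km/h; the air relative to ground = (0.000, 42.290) km/h.
Velocity relative to ground = (0.000, 142.290) + (0.000, 42.290) = (0.000, 184.580) km/h.
Speed = |(0.000, 184.580)| = 184.580 km/h.

184.58 km/h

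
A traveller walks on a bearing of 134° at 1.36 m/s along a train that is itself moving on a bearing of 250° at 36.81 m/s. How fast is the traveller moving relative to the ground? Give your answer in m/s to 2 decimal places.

36.23 m/s

Taking east as x and north as y: train velocity = (-34.590, -12.590) m/s; traveller velocity relative to train = (0.978, -0.945) m/s.
Velocity relative to ground = (-34.590, -12.590) + (0.978, -0.945) = (-33.612, -13.534) m/s.
Speed = |(-33.612, -13.534)| = 36.234 m/s.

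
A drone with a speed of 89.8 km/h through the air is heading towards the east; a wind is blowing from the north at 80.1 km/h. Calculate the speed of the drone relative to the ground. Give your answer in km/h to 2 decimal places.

Taking east as x and north as y: velocity relative to the air = (89.800, 0.000) km/h; the air relative to ground = (0.000, -80.100) km/h.
Velocity relative to ground = (89.800, 0.000) + (0.000, -80.100) = (89.800, -80.100) km/h.
Speed = |(89.800, -80.100)| = 120.333 km/h.

120.33 km/h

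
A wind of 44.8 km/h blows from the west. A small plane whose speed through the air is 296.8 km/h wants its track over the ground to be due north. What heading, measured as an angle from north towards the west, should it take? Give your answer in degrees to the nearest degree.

9°

The wind pushes perpendicular to the desired track; the heading must have a component into the wind equal to 44.8 km/h: 296.8 sin θ = 44.8.
sin θ = 0.1509, so θ = 8.682°.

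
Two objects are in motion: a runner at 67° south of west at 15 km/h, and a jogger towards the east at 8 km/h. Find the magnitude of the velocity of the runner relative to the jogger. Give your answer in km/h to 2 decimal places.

Taking east as x and north as y: runner velocity = (-5.861, -13.808) km/h; jogger velocity = (8.000, 0.000) km/h.
Velocity of runner relative to jogger = (-5.861, -13.808) − (8.000, 0.000) = (-13.861, -13.808) km/h.
Magnitude = |(-13.861, -13.808)| = 19.565 km/h.

19.56 km/h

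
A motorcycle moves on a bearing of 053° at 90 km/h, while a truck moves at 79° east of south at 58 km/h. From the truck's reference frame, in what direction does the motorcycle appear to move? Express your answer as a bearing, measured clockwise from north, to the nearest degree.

Taking east as x and north as y: motorcycle velocity = (71.877, 54.163) km/h; truck velocity = (56.934, -11.067) km/h.
Velocity of motorcycle relative to truck = (71.877, 54.163) − (56.934, -11.067) = (14.943, 65.230) km/h.
Bearing = atan2(14.94, 65.23) = 12.90° clockwise from north.

013°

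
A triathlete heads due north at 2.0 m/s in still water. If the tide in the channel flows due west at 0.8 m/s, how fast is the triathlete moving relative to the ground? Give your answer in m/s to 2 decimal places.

Taking east as x and north as y: velocity relative to the water = (0.000, 2.000) m/s; the water relative to ground = (-0.800, 0.000) m/s.
Velocity relative to ground = (0.000, 2.000) + (-0.800, 0.000) = (-0.800, 2.000) m/s.
Speed = |(-0.800, 2.000)| = 2.154 m/s.

2.15 m/s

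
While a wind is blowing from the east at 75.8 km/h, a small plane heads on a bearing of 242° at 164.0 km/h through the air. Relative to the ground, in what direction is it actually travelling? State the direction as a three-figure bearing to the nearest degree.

Taking east as x and north as y: velocity relative to the air = (-144.803, -76.993) km/h; the air relative to ground = (-75.800, 0.000) km/h.
Velocity relative to ground = (-144.803, -76.993) + (-75.800, 0.000) = (-220.603, -76.993) km/h.
Bearing = atan2(-220.60, -76.99) = 250.76° clockwise from north.

251°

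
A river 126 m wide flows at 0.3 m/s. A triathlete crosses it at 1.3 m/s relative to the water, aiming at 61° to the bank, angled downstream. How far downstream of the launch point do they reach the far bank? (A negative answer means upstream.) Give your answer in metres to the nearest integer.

103 m

Perpendicular speed = 1.137 m/s; crossing time = 126 / 1.137 = 110.817 s.
Net downstream speed = 0.930 m/s.
Drift = 0.930 × 110.817 = 103.088 m (downstream).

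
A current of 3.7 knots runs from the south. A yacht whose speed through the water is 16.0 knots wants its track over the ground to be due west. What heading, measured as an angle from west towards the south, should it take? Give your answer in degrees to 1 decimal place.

The current pushes perpendicular to the desired track; the heading must have a component into the current equal to 3.7 knots: 16.0 sin θ = 3.7.
sin θ = 0.2313, so θ = 13.371°.

13.4°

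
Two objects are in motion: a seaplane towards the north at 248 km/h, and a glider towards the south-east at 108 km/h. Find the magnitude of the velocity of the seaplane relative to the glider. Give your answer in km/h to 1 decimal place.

Taking east as x and north as y: seaplane velocity = (0.000, 248.000) km/h; glider velocity = (76.368, -76.368) km/h.
Velocity of seaplane relative to glider = (0.000, 248.000) − (76.368, -76.368) = (-76.368, 324.368) km/h.
Magnitude = |(-76.368, 324.368)| = 333.236 km/h.

333.2 km/h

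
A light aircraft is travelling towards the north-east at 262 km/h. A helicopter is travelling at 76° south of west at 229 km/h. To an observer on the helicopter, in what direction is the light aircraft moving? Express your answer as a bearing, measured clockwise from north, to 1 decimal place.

Taking east as x and north as y: light aircraft velocity = (185.262, 185.262) km/h; helicopter velocity = (-55.400, -222.198) km/h.
Velocity of light aircraft relative to helicopter = (185.262, 185.262) − (-55.400, -222.198) = (240.662, 407.460) km/h.
Bearing = atan2(240.66, 407.46) = 30.57° clockwise from north.

030.6°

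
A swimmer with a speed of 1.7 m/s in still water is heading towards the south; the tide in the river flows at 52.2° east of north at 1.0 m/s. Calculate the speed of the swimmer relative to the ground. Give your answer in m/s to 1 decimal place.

Taking east as x and north as y: velocity relative to the water = (0.000, -1.700) m/s; the water relative to ground = (0.790, 0.613) m/s.
Velocity relative to ground = (0.000, -1.700) + (0.790, 0.613) = (0.790, -1.087) m/s.
Speed = |(0.790, -1.087)| = 1.344 m/s.

1.3 m/s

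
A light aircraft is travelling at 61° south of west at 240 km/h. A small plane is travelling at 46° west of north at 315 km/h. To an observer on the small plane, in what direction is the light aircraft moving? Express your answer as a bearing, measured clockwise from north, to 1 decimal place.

165.6°

Taking east as x and north as y: light aircraft velocity = (-116.354, -209.909) km/h; small plane velocity = (-226.592, 218.817) km/h.
Velocity of light aircraft relative to small plane = (-116.354, -209.909) − (-226.592, 218.817) = (110.238, -428.726) km/h.
Bearing = atan2(110.24, -428.73) = 165.58° clockwise from north.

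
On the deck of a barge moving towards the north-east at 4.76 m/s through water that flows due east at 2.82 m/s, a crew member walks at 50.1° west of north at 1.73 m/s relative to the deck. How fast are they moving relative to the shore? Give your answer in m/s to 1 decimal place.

6.6 m/s

In east/north components (m/s): crew member relative to barge = (-1.327, 1.110); barge relative to water = (3.366, 3.366); water relative to ground = (2.820, 0.000).
Sum = (4.859, 4.476) m/s.
Speed = |(4.859, 4.476)| = 6.606 m/s.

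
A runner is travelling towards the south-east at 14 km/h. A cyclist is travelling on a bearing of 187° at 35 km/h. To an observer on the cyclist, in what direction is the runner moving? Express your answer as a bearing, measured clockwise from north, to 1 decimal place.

Taking east as x and north as y: runner velocity = (9.899, -9.899) km/h; cyclist velocity = (-4.265, -34.739) km/h.
Velocity of runner relative to cyclist = (9.899, -9.899) − (-4.265, -34.739) = (14.165, 24.840) km/h.
Bearing = atan2(14.16, 24.84) = 29.69° clockwise from north.

029.7°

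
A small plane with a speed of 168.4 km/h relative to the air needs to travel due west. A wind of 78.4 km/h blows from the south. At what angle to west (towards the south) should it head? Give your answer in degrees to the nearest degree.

28°

The wind pushes perpendicular to the desired track; the heading must have a component into the wind equal to 78.4 km/h: 168.4 sin θ = 78.4.
sin θ = 0.4656, so θ = 27.746°.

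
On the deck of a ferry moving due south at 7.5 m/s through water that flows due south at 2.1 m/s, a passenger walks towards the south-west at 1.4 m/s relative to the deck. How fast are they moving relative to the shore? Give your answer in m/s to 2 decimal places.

In east/north components (m/s): passenger relative to ferry = (-0.990, -0.990); ferry relative to water = (0.000, -7.500); water relative to ground = (0.000, -2.100).
Sum = (-0.990, -10.590) m/s.
Speed = |(-0.990, -10.590)| = 10.636 m/s.

10.64 m/s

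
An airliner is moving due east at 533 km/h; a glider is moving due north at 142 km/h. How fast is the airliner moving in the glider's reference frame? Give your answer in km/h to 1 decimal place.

551.6 km/h

Taking east as x and north as y: airliner velocity = (533.000, 0.000) km/h; glider velocity = (0.000, 142.000) km/h.
Velocity of airliner relative to glider = (533.000, 0.000) − (0.000, 142.000) = (533.000, -142.000) km/h.
Magnitude = |(533.000, -142.000)| = 551.591 km/h.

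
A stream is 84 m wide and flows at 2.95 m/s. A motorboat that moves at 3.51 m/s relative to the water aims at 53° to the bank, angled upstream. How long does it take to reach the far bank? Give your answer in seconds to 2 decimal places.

29.97 s

The component of the motorboat's velocity perpendicular to the bank is 3.51 × sin 53° = 2.803 m/s.
The current is parallel to the bank, so it does not affect the crossing time.
Time = 84 / 2.803 = 29.966 s.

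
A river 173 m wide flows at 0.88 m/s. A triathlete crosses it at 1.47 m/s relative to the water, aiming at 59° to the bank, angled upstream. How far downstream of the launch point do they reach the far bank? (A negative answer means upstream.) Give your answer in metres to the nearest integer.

Perpendicular speed = 1.260 m/s; crossing time = 173 / 1.260 = 137.298 s.
Net downstream speed = 0.123 m/s.
Drift = 0.123 × 137.298 = 16.873 m (downstream).

17 m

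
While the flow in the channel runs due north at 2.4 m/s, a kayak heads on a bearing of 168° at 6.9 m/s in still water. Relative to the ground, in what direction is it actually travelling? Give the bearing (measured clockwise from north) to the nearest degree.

162°

Taking east as x and north as y: velocity relative to the water = (1.435, -6.749) m/s; the water relative to ground = (0.000, 2.400) m/s.
Velocity relative to ground = (1.435, -6.749) + (0.000, 2.400) = (1.435, -4.349) m/s.
Bearing = atan2(1.43, -4.35) = 161.74° clockwise from north.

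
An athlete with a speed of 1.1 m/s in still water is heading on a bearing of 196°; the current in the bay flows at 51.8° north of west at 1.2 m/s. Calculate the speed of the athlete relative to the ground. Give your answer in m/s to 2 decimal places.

Taking east as x and north as y: velocity relative to the water = (-0.303, -1.057) m/s; the water relative to ground = (-0.742, 0.943) m/s.
Velocity relative to ground = (-0.303, -1.057) + (-0.742, 0.943) = (-1.045, -0.114) m/s.
Speed = |(-1.045, -0.114)| = 1.052 m/s.

1.05 m/s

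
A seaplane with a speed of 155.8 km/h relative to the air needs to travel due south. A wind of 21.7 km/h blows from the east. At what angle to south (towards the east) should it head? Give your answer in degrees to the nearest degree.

8°

The wind pushes perpendicular to the desired track; the heading must have a component into the wind equal to 21.7 km/h: 155.8 sin θ = 21.7.
sin θ = 0.1393, so θ = 8.006°.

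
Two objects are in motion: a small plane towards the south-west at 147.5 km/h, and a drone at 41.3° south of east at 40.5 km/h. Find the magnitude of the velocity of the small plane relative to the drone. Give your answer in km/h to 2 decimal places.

155.46 km/h

Taking east as x and north as y: small plane velocity = (-104.298, -104.298) km/h; drone velocity = (30.426, -26.730) km/h.
Velocity of small plane relative to drone = (-104.298, -104.298) − (30.426, -26.730) = (-134.724, -77.568) km/h.
Magnitude = |(-134.724, -77.568)| = 155.459 km/h.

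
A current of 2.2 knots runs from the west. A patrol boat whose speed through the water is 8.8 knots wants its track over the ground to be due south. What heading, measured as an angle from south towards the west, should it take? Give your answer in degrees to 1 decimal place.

The current pushes perpendicular to the desired track; the heading must have a component into the current equal to 2.2 knots: 8.8 sin θ = 2.2.
sin θ = 0.2500, so θ = 14.478°.

14.5°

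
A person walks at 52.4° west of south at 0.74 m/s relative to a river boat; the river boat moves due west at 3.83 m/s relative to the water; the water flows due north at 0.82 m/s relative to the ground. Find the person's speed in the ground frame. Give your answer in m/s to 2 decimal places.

4.43 m/s

In east/north components (m/s): person relative to river boat = (-0.586, -0.452); river boat relative to water = (-3.830, 0.000); water relative to ground = (0.000, 0.820).
Sum = (-4.416, 0.368) m/s.
Speed = |(-4.416, 0.368)| = 4.432 m/s.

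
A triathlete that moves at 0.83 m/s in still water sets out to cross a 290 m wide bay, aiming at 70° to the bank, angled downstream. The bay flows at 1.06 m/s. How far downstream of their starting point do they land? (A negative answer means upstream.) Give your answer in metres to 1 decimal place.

Perpendicular speed = 0.780 m/s; crossing time = 290 / 0.780 = 371.821 s.
Net downstream speed = 1.344 m/s.
Drift = 1.344 × 371.821 = 499.682 m (downstream).

499.7 m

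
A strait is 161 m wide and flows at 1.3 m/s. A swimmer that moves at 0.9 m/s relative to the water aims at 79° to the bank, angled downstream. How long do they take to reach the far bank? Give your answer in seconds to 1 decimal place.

The component of the swimmer's velocity perpendicular to the bank is 0.9 × sin 79° = 0.883 m/s.
The current is parallel to the bank, so it does not affect the crossing time.
Time = 161 / 0.883 = 182.237 s.

182.2 s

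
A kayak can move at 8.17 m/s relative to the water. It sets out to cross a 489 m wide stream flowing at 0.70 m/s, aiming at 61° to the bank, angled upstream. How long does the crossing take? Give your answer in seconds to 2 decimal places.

68.43 s

The component of the kayak's velocity perpendicular to the bank is 8.17 × sin 61° = 7.146 m/s.
The flow acts along the bank and has no component across it.
Time = 489 / 7.146 = 68.433 s.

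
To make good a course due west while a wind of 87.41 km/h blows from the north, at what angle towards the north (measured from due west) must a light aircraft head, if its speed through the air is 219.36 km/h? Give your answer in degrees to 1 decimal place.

The wind pushes perpendicular to the desired track; the heading must have a component into the wind equal to 87.41 km/h: 219.36 sin θ = 87.41.
sin θ = 0.3985, so θ = 23.483°.

23.5°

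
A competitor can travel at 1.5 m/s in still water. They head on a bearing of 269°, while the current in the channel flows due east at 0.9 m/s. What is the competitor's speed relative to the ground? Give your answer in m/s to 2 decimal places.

0.60 m/s

Taking east as x and north as y: velocity relative to the water = (-1.500, -0.026) m/s; the water relative to ground = (0.900, 0.000) m/s.
Velocity relative to ground = (-1.500, -0.026) + (0.900, 0.000) = (-0.600, -0.026) m/s.
Speed = |(-0.600, -0.026)| = 0.600 m/s.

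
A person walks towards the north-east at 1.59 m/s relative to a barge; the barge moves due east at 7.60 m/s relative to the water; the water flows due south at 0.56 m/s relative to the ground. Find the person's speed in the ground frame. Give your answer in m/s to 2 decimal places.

8.74 m/s

In east/north components (m/s): person relative to barge = (1.124, 1.124); barge relative to water = (7.600, 0.000); water relative to ground = (0.000, -0.560).
Sum = (8.724, 0.564) m/s.
Speed = |(8.724, 0.564)| = 8.743 m/s.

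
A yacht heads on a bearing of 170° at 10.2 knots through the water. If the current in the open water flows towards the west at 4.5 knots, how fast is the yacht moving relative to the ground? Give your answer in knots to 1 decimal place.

10.4 knots

Taking east as x and north as y: velocity relative to the water = (1.771, -10.045) knots; the water relative to ground = (-4.500, 0.000) knots.
Velocity relative to ground = (1.771, -10.045) + (-4.500, 0.000) = (-2.729, -10.045) knots.
Speed = |(-2.729, -10.045)| = 10.409 knots.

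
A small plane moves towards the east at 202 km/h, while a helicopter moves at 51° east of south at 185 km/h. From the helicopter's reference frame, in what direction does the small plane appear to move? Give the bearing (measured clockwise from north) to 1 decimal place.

Taking east as x and north as y: small plane velocity = (202.000, 0.000) km/h; helicopter velocity = (143.772, -116.424) km/h.
Velocity of small plane relative to helicopter = (202.000, 0.000) − (143.772, -116.424) = (58.228, 116.424) km/h.
Bearing = atan2(58.23, 116.42) = 26.57° clockwise from north.

026.6°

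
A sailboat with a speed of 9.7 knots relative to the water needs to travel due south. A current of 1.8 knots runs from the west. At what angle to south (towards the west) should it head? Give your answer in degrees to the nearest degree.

11°

The current pushes perpendicular to the desired track; the heading must have a component into the current equal to 1.8 knots: 9.7 sin θ = 1.8.
sin θ = 0.1856, so θ = 10.694°.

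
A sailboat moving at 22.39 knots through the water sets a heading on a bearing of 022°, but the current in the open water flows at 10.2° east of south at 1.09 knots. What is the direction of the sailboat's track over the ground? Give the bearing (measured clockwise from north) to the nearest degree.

Taking east as x and north as y: velocity relative to the water = (8.387, 20.760) knots; the water relative to ground = (0.193, -1.073) knots.
Velocity relative to ground = (8.387, 20.760) + (0.193, -1.073) = (8.580, 19.687) knots.
Bearing = atan2(8.58, 19.69) = 23.55° clockwise from north.

024°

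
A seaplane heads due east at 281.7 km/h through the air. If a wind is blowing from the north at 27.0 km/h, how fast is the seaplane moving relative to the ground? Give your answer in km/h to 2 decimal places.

Taking east as x and north as y: velocity relative to the air = (281.700, 0.000) km/h; the air relative to ground = (0.000, -27.000) km/h.
Velocity relative to ground = (281.700, 0.000) + (0.000, -27.000) = (281.700, -27.000) km/h.
Speed = |(281.700, -27.000)| = 282.991 km/h.

282.99 km/h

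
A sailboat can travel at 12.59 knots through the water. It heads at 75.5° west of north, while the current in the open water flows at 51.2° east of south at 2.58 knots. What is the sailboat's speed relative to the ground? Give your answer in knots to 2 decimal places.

Taking east as x and north as y: velocity relative to the water = (-12.189, 3.152) knots; the water relative to ground = (2.011, -1.617) knots.
Velocity relative to ground = (-12.189, 3.152) + (2.011, -1.617) = (-10.178, 1.536) knots.
Speed = |(-10.178, 1.536)| = 10.293 knots.

10.29 knots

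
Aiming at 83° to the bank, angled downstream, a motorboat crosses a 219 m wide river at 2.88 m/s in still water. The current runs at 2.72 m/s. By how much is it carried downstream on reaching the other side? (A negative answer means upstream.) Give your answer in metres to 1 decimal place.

Perpendicular speed = 2.859 m/s; crossing time = 219 / 2.859 = 76.613 s.
Net downstream speed = 3.071 m/s.
Drift = 3.071 × 76.613 = 235.276 m (downstream).

235.3 m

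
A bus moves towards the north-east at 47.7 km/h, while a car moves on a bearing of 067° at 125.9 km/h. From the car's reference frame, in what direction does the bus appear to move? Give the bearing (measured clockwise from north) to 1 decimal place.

Taking east as x and north as y: bus velocity = (33.729, 33.729) km/h; car velocity = (115.892, 49.193) km/h.
Velocity of bus relative to car = (33.729, 33.729) − (115.892, 49.193) = (-82.163, -15.464) km/h.
Bearing = atan2(-82.16, -15.46) = 259.34° clockwise from north.

259.3°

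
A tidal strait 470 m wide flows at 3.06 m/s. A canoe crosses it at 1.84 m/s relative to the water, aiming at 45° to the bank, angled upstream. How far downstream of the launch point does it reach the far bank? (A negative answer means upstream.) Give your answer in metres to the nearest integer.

635 m

Perpendicular speed = 1.301 m/s; crossing time = 470 / 1.301 = 361.239 s.
Net downstream speed = 1.759 m/s.
Drift = 1.759 × 361.239 = 635.392 m (downstream).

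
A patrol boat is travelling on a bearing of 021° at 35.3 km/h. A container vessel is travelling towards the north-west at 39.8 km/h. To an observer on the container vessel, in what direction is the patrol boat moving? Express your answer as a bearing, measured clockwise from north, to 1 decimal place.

083.3°

Taking east as x and north as y: patrol boat velocity = (12.650, 32.955) km/h; container vessel velocity = (-28.143, 28.143) km/h.
Velocity of patrol boat relative to container vessel = (12.650, 32.955) − (-28.143, 28.143) = (40.793, 4.813) km/h.
Bearing = atan2(40.79, 4.81) = 83.27° clockwise from north.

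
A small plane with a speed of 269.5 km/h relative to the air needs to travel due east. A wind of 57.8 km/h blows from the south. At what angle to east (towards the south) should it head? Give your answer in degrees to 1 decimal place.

The wind pushes perpendicular to the desired track; the heading must have a component into the wind equal to 57.8 km/h: 269.5 sin θ = 57.8.
sin θ = 0.2145, so θ = 12.385°.

12.4°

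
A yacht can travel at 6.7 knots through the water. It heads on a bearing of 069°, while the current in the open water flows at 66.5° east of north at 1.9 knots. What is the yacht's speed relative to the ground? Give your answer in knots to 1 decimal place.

Taking east as x and north as y: velocity relative to the water = (6.255, 2.401) knots; the water relative to ground = (1.742, 0.758) knots.
Velocity relative to ground = (6.255, 2.401) + (1.742, 0.758) = (7.997, 3.159) knots.
Speed = |(7.997, 3.159)| = 8.599 knots.

8.6 knots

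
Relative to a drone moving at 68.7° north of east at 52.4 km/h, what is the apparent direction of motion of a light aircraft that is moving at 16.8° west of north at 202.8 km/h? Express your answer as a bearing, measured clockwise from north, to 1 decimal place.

331.9°

Taking east as x and north as y: light aircraft velocity = (-58.616, 194.144) km/h; drone velocity = (19.034, 48.821) km/h.
Velocity of light aircraft relative to drone = (-58.616, 194.144) − (19.034, 48.821) = (-77.650, 145.324) km/h.
Bearing = atan2(-77.65, 145.32) = 331.88° clockwise from north.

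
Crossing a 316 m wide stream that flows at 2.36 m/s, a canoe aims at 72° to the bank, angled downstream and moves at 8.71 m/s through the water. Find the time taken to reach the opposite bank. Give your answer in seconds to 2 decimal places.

38.15 s

The component of the canoe's velocity perpendicular to the bank is 8.71 × sin 72° = 8.284 m/s.
Only the cross-stream component determines the crossing time; the current contributes nothing perpendicular to the bank.
Time = 316 / 8.284 = 38.147 s.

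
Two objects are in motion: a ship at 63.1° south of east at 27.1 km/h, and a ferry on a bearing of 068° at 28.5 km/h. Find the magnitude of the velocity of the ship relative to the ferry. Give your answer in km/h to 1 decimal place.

Taking east as x and north as y: ship velocity = (12.261, -24.168) km/h; ferry velocity = (26.425, 10.676) km/h.
Velocity of ship relative to ferry = (12.261, -24.168) − (26.425, 10.676) = (-14.164, -34.844) km/h.
Magnitude = |(-14.164, -34.844)| = 37.613 km/h.

37.6 km/h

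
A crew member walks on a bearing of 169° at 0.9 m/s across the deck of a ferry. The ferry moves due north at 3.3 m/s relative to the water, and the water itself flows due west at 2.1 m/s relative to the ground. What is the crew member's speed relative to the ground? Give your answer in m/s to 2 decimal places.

3.09 m/s

In east/north components (m/s): crew member relative to ferry = (0.172, -0.883); ferry relative to water = (0.000, 3.300); water relative to ground = (-2.100, 0.000).
Sum = (-1.928, 2.417) m/s.
Speed = |(-1.928, 2.417)| = 3.092 m/s.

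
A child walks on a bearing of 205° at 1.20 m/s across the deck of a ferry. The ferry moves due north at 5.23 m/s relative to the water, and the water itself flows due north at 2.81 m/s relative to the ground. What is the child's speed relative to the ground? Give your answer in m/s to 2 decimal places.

In east/north components (m/s): child relative to ferry = (-0.507, -1.088); ferry relative to water = (0.000, 5.230); water relative to ground = (0.000, 2.810).
Sum = (-0.507, 6.952) m/s.
Speed = |(-0.507, 6.952)| = 6.971 m/s.

6.97 m/s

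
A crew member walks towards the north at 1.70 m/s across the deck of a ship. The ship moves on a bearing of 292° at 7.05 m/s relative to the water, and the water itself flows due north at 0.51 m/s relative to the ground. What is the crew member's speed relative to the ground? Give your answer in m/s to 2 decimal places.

8.14 m/s

In east/north components (m/s): crew member relative to ship = (0.000, 1.700); ship relative to water = (-6.537, 2.641); water relative to ground = (0.000, 0.510).
Sum = (-6.537, 4.851) m/s.
Speed = |(-6.537, 4.851)| = 8.140 m/s.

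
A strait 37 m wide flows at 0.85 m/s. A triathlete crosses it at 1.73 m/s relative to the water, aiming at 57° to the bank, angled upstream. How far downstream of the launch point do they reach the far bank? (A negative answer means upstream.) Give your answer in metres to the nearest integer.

Perpendicular speed = 1.451 m/s; crossing time = 37 / 1.451 = 25.501 s.
Net downstream speed = -0.092 m/s.
Drift = -0.092 × 25.501 = -2.352 m (upstream).

-2 m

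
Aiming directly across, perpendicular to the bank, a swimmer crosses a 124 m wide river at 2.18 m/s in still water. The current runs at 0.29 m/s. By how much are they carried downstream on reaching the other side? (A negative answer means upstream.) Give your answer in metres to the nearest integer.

16 m

Perpendicular speed = 2.180 m/s; crossing time = 124 / 2.180 = 56.881 s.
Net downstream speed = 0.290 m/s.
Drift = 0.290 × 56.881 = 16.495 m (downstream).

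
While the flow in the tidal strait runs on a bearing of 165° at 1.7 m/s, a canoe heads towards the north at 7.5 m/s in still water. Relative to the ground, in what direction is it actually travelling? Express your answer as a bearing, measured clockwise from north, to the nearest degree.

004°

Taking east as x and north as y: velocity relative to the water = (0.000, 7.500) m/s; the water relative to ground = (0.440, -1.642) m/s.
Velocity relative to ground = (0.000, 7.500) + (0.440, -1.642) = (0.440, 5.858) m/s.
Bearing = atan2(0.44, 5.86) = 4.30° clockwise from north.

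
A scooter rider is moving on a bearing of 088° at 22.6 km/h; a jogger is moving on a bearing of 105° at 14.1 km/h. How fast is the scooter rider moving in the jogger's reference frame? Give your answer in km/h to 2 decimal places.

Taking east as x and north as y: scooter rider velocity = (22.586, 0.789) km/h; jogger velocity = (13.620, -3.649) km/h.
Velocity of scooter rider relative to jogger = (22.586, 0.789) − (13.620, -3.649) = (8.967, 4.438) km/h.
Magnitude = |(8.967, 4.438)| = 10.005 km/h.

10.00 km/h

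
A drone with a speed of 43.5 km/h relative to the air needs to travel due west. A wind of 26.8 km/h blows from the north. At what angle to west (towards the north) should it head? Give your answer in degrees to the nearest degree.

38°

The wind pushes perpendicular to the desired track; the heading must have a component into the wind equal to 26.8 km/h: 43.5 sin θ = 26.8.
sin θ = 0.6161, so θ = 38.031°.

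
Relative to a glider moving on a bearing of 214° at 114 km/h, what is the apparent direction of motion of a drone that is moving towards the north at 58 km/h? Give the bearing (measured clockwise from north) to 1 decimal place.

022.7°

Taking east as x and north as y: drone velocity = (0.000, 58.000) km/h; glider velocity = (-63.748, -94.510) km/h.
Velocity of drone relative to glider = (0.000, 58.000) − (-63.748, -94.510) = (63.748, 152.510) km/h.
Bearing = atan2(63.75, 152.51) = 22.68° clockwise from north.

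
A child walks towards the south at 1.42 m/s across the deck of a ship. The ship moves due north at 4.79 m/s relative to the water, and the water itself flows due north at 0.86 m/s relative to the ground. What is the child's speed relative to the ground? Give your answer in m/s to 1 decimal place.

In east/north components (m/s): child relative to ship = (0.000, -1.420); ship relative to water = (0.000, 4.790); water relative to ground = (0.000, 0.860).
Sum = (0.000, 4.230) m/s.
Speed = |(0.000, 4.230)| = 4.230 m/s.

4.2 m/s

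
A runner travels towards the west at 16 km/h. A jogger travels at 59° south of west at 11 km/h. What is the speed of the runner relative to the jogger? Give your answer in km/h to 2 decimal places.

Taking east as x and north as y: runner velocity = (-16.000, 0.000) km/h; jogger velocity = (-5.665, -9.429) km/h.
Velocity of runner relative to jogger = (-16.000, 0.000) − (-5.665, -9.429) = (-10.335, 9.429) km/h.
Magnitude = |(-10.335, 9.429)| = 13.990 km/h.

13.99 km/h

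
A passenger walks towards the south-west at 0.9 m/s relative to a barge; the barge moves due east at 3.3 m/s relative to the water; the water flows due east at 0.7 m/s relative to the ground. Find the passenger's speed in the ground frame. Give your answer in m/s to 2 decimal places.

3.42 m/s

In east/north components (m/s): passenger relative to barge = (-0.636, -0.636); barge relative to water = (3.300, 0.000); water relative to ground = (0.700, 0.000).
Sum = (3.364, -0.636) m/s.
Speed = |(3.364, -0.636)| = 3.423 m/s.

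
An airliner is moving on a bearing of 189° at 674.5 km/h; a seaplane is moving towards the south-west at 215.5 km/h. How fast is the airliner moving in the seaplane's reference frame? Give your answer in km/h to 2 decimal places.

Taking east as x and north as y: airliner velocity = (-105.515, -666.196) km/h; seaplane velocity = (-152.382, -152.382) km/h.
Velocity of airliner relative to seaplane = (-105.515, -666.196) − (-152.382, -152.382) = (46.866, -513.814) km/h.
Magnitude = |(46.866, -513.814)| = 515.947 km/h.

515.95 km/h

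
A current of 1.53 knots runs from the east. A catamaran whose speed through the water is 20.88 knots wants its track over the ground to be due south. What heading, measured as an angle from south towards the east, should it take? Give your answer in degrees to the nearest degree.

The current pushes perpendicular to the desired track; the heading must have a component into the current equal to 1.53 knots: 20.88 sin θ = 1.53.
sin θ = 0.0733, so θ = 4.202°.

4°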